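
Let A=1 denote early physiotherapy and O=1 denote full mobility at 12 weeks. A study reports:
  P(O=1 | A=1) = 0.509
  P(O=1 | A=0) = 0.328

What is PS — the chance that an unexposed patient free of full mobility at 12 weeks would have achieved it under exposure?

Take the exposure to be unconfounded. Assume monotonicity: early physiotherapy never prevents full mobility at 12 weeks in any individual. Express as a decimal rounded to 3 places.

Let p₁ = 0.509, p₀ = 0.328.
Under exogeneity and monotonicity, PS = (p₁ − p₀) / (1 − p₀).
PS = (0.509 − 0.328) / (1 − 0.328) = 0.181 / 0.672 ≈ 0.2693

PS ≈ 0.269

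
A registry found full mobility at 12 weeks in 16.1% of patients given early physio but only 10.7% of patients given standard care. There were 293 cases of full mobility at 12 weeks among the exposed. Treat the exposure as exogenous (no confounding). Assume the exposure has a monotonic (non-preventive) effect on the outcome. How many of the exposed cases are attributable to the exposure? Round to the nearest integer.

p₁ = 0.161, p₀ = 0.107.
PN = (p₁ − p₀)/p₁ = (0.161 − 0.107) / 0.161 ≈ 0.33540.
Attributable cases ≈ PN × (exposed cases) = 0.33540 × 293 ≈ 98.27.

about 98 cases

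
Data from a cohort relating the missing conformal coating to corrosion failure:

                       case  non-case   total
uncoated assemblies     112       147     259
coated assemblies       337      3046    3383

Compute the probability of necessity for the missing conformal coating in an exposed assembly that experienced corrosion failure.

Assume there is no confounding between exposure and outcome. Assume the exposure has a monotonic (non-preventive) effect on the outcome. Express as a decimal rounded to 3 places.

p₁ = P(outcome | exposed) = 112/259 = 0.43243
p₀ = P(outcome | unexposed) = 337/3383 = 0.099616
Under exogeneity and monotonicity, PN = (p₁ − p₀)/p₁.
PN = (0.43243 − 0.099616) / 0.43243 ≈ 0.7696

PN ≈ 0.770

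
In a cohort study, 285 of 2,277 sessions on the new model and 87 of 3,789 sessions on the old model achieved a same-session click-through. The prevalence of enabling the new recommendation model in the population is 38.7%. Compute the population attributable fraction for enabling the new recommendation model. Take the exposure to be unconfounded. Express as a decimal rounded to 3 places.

PAF ≈ 0.633

p₁ = P(outcome | exposed) = 285/2277 = 0.12516
p₀ = P(outcome | unexposed) = 87/3789 = 0.022961
Overall risk P(Y=1) = π·p₁ + (1−π)·p₀ = 0.387×0.12516 + 0.613×0.022961 = 0.062514.
Under exogeneity, PAF = [P(Y=1) − p₀] / P(Y=1).
PAF = (0.062514 − 0.022961) / 0.062514 ≈ 0.6327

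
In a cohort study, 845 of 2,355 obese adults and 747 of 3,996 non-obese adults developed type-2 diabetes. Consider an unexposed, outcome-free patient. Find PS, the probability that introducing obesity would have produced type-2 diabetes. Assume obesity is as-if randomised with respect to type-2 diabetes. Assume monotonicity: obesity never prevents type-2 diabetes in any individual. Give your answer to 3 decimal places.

p₁ = P(outcome | exposed) = 845/2355 = 0.35881
p₀ = P(outcome | unexposed) = 747/3996 = 0.18694
Under exogeneity and monotonicity, PS = (p₁ − p₀) / (1 − p₀).
PS = (0.35881 − 0.18694) / (1 − 0.18694) = 0.17187 / 0.81306 ≈ 0.2114

PS ≈ 0.211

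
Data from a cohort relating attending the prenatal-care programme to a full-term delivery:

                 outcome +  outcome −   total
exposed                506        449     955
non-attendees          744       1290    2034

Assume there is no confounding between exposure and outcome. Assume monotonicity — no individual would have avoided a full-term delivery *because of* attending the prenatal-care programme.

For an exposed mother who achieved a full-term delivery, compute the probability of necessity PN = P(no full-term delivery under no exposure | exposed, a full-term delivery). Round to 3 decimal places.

PN ≈ 0.310

p₁ = P(outcome | exposed) = 506/955 = 0.52984
p₀ = P(outcome | unexposed) = 744/2034 = 0.36578
Under exogeneity and monotonicity, PN = (p₁ − p₀) / p₁.
PN = (0.52984 − 0.36578) / 0.52984 = 0.16406 / 0.52984 ≈ 0.3096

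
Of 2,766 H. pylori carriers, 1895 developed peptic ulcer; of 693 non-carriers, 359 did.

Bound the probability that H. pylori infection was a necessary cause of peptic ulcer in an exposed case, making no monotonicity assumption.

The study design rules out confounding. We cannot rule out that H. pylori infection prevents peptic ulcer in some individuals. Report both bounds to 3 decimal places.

p₁ = P(outcome | exposed) = 1895/2766 = 0.6851
p₀ = P(outcome | unexposed) = 359/693 = 0.51804
Under exogeneity alone the bounds on PN are max{0,(p₁−p₀)/p₁} ≤ PN ≤ min{1,(1−p₀)/p₁}.
  lower = (p₁ − p₀)/p₁ = 0.16707 / 0.6851 ≈ 0.2439
  upper = min{1, (1 − p₀)/p₁} = 0.48196 / 0.6851 ≈ 0.7035

0.244 ≤ PN ≤ 0.703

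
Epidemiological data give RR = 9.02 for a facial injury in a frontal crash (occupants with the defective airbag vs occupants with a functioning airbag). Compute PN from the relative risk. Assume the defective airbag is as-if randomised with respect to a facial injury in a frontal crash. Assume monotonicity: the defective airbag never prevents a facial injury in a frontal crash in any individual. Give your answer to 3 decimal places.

Under exogeneity and monotonicity, PN = (RR − 1) / RR = 1 − 1/RR.
PN = (9.02 − 1) / 9.02 = 8.02 / 9.02 ≈ 0.8891

PN ≈ 0.889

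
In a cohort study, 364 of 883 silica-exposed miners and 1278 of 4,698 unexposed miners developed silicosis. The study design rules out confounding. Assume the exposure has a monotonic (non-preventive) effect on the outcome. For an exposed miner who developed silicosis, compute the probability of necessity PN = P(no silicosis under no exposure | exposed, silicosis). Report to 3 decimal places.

p₁ = P(outcome | exposed) = 364/883 = 0.41223
p₀ = P(outcome | unexposed) = 1278/4698 = 0.27203
Under exogeneity and monotonicity, PN = (p₁ − p₀) / p₁.
PN = (0.41223 − 0.27203) / 0.41223 = 0.1402 / 0.41223 ≈ 0.3401

PN ≈ 0.340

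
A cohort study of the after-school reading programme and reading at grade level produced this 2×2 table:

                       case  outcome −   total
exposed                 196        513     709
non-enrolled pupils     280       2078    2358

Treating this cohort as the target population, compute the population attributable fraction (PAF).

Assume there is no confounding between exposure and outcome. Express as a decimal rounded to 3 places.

p₁ = P(outcome | exposed) = 196/709 = 0.27645
p₀ = P(outcome | unexposed) = 280/2358 = 0.11874
Exposure prevalence π = 709/3067 = 0.23117; overall risk P(Y=1) = 0.1552.
Under exogeneity, PAF = [P(Y=1) − p₀]/P(Y=1).
PAF = (0.1552 − 0.11874) / 0.1552 ≈ 0.2349

PAF ≈ 0.235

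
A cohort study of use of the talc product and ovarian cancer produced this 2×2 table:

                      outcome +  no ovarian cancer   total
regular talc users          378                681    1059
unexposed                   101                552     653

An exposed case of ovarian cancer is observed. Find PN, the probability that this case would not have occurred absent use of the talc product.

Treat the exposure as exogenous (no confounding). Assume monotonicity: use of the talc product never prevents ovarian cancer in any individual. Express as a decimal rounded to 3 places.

PN ≈ 0.567

p₁ = P(outcome | exposed) = 378/1059 = 0.35694
p₀ = P(outcome | unexposed) = 101/653 = 0.15467
Under exogeneity and monotonicity, PN = (p₁ − p₀)/p₁.
PN = (0.35694 − 0.15467) / 0.35694 ≈ 0.5667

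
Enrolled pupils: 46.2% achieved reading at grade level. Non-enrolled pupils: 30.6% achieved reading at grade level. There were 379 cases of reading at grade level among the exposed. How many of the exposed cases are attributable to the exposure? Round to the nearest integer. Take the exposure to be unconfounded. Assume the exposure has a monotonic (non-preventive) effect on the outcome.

about 128 cases

p₁ = 0.462, p₀ = 0.306.
PN = (p₁ − p₀)/p₁ = (0.462 − 0.306) / 0.462 ≈ 0.33766.
Attributable cases ≈ PN × (exposed cases) = 0.33766 × 379 ≈ 127.97.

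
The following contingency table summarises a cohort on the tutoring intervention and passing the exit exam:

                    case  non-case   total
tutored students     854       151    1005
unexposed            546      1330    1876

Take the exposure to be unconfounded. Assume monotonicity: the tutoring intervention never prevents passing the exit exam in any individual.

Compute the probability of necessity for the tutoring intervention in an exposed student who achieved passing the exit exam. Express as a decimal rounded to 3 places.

PN ≈ 0.657

p₁ = P(outcome | exposed) = 854/1005 = 0.84975
p₀ = P(outcome | unexposed) = 546/1876 = 0.29104
Under exogeneity and monotonicity, PN = (p₁ − p₀)/p₁.
PN = (0.84975 − 0.29104) / 0.84975 ≈ 0.6575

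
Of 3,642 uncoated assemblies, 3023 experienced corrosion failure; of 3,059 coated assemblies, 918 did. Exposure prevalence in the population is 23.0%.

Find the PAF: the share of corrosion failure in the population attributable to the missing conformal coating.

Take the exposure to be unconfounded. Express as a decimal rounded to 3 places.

p₁ = P(outcome | exposed) = 3023/3642 = 0.83004
p₀ = P(outcome | unexposed) = 918/3059 = 0.3001
Overall risk P(Y=1) = π·p₁ + (1−π)·p₀ = 0.23×0.83004 + 0.77×0.3001 = 0.42198.
Under exogeneity, PAF = [P(Y=1) − p₀] / P(Y=1).
PAF = (0.42198 − 0.3001) / 0.42198 ≈ 0.2888

PAF ≈ 0.289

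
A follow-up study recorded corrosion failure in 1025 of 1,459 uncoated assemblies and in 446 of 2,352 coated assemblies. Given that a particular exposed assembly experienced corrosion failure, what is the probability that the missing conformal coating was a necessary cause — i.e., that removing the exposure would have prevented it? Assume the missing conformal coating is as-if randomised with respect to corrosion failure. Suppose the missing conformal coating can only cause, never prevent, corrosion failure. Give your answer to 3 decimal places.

p₁ = P(outcome | exposed) = 1025/1459 = 0.70254
p₀ = P(outcome | unexposed) = 446/2352 = 0.18963
Under exogeneity and monotonicity, PN = (p₁ − p₀) / p₁.
PN = (0.70254 − 0.18963) / 0.70254 = 0.51291 / 0.70254 ≈ 0.7301

PN ≈ 0.730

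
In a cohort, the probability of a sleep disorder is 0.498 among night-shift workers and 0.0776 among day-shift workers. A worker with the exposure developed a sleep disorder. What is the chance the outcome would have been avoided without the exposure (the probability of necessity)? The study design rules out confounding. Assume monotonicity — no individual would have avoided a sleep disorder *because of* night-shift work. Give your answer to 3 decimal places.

Let p₁ = 0.498, p₀ = 0.0776.
Under exogeneity and monotonicity, PN = (p₁ − p₀) / p₁.
PN = (0.498 − 0.0776) / 0.498 = 0.4204 / 0.498 ≈ 0.8442

PN ≈ 0.844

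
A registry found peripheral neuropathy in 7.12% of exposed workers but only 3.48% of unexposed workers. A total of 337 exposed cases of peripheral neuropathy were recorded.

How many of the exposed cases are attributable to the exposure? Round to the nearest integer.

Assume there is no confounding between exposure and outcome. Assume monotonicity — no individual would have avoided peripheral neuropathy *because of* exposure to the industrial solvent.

about 172 cases

p₁ = 0.0712, p₀ = 0.0348.
PN = (p₁ − p₀)/p₁ = (0.0712 − 0.0348) / 0.0712 ≈ 0.51124.
Attributable cases ≈ PN × (exposed cases) = 0.51124 × 337 ≈ 172.29.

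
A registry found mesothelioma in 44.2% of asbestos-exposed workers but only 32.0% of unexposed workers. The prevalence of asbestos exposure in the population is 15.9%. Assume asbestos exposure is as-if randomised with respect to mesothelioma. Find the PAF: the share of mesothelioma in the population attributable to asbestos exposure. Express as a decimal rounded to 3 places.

PAF ≈ 0.057

p₁ = 0.442, p₀ = 0.32.
Overall risk P(Y=1) = π·p₁ + (1−π)·p₀ = 0.159×0.442 + 0.841×0.32 = 0.3394.
Under exogeneity, PAF = [P(Y=1) − p₀] / P(Y=1).
PAF = (0.3394 − 0.32) / 0.3394 ≈ 0.0572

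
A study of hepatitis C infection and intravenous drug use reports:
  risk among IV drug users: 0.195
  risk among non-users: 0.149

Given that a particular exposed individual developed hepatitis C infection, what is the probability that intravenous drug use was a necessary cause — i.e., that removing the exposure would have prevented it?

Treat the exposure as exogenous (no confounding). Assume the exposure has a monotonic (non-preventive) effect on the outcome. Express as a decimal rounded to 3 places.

PN ≈ 0.236

Let p₁ = 0.195, p₀ = 0.149.
Under exogeneity and monotonicity, PN = (p₁ − p₀) / p₁.
PN = (0.195 − 0.149) / 0.195 = 0.046 / 0.195 ≈ 0.2359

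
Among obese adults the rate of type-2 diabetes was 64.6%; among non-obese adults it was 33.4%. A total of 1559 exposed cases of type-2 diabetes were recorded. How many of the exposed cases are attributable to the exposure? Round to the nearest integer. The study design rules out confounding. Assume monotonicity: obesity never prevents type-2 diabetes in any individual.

p₁ = 0.646, p₀ = 0.334.
PN = (p₁ − p₀)/p₁ = (0.646 − 0.334) / 0.646 ≈ 0.48297.
Attributable cases ≈ PN × (exposed cases) = 0.48297 × 1559 ≈ 752.95.

about 753 cases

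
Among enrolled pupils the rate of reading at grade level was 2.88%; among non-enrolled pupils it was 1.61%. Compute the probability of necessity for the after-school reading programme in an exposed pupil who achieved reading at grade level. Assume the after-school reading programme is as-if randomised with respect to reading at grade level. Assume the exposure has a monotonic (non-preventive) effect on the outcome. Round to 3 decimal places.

PN ≈ 0.441

p₁ = 0.0288, p₀ = 0.0161.
Under exogeneity and monotonicity, PN = (p₁ − p₀) / p₁.
PN = (0.0288 − 0.0161) / 0.0288 = 0.0127 / 0.0288 ≈ 0.4410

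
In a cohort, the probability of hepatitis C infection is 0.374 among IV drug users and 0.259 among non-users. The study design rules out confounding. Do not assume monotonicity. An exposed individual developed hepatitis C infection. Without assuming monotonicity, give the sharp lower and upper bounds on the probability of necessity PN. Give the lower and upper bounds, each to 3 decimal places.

0.307 ≤ PN ≤ 1.000

Let p₁ = 0.374, p₀ = 0.259.
Under exogeneity alone the bounds on PN are max{0,(p₁−p₀)/p₁} ≤ PN ≤ min{1,(1−p₀)/p₁}.
  lower = (p₁ − p₀)/p₁ = 0.115 / 0.374 ≈ 0.3075
  upper = min{1, (1 − p₀)/p₁} = 0.741 / 0.374 ≈ 1.9813 → capped at 1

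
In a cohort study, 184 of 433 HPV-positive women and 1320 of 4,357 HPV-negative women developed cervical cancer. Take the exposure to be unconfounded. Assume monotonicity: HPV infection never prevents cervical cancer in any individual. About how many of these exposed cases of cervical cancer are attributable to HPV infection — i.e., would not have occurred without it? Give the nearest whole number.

about 53 cases

p₁ = P(outcome | exposed) = 184/433 = 0.42494
p₀ = P(outcome | unexposed) = 1320/4357 = 0.30296
PN = (p₁ − p₀)/p₁ = (0.42494 − 0.30296) / 0.42494 ≈ 0.28705.
Attributable cases ≈ PN × (exposed cases) = 0.28705 × 184 ≈ 52.82.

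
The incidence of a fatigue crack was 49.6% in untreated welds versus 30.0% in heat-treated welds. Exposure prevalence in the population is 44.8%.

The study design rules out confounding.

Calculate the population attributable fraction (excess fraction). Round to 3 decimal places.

p₁ = 0.496, p₀ = 0.3.
Overall risk P(Y=1) = π·p₁ + (1−π)·p₀ = 0.448×0.496 + 0.552×0.3 = 0.38781.
Under exogeneity, PAF = [P(Y=1) − p₀] / P(Y=1).
PAF = (0.38781 − 0.3) / 0.38781 ≈ 0.2264

PAF ≈ 0.226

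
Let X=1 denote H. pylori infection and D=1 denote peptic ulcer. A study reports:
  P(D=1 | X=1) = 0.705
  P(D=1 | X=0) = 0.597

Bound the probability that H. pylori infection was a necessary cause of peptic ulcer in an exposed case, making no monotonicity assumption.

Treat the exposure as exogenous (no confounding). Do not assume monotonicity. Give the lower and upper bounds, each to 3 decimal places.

Let p₁ = 0.705, p₀ = 0.597.
Under exogeneity alone the bounds on PN are max{0,(p₁−p₀)/p₁} ≤ PN ≤ min{1,(1−p₀)/p₁}.
  lower = (p₁ − p₀)/p₁ = 0.108 / 0.705 ≈ 0.1532
  upper = min{1, (1 − p₀)/p₁} = 0.403 / 0.705 ≈ 0.5716

0.153 ≤ PN ≤ 0.572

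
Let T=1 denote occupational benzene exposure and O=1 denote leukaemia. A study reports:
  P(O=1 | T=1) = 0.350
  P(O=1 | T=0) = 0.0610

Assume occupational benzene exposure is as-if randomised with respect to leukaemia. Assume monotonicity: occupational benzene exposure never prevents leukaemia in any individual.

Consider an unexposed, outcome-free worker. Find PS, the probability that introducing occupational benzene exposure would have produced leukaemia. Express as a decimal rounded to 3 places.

PS ≈ 0.308

Let p₁ = 0.35, p₀ = 0.061.
Under exogeneity and monotonicity, PS = (p₁ − p₀) / (1 − p₀).
PS = (0.35 − 0.061) / (1 − 0.061) = 0.289 / 0.939 ≈ 0.3078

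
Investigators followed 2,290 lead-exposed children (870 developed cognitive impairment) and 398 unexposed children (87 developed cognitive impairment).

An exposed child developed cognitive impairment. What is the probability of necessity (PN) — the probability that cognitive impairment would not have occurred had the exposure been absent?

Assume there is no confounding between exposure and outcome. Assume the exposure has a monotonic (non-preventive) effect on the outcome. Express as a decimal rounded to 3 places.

p₁ = P(outcome | exposed) = 870/2290 = 0.37991
p₀ = P(outcome | unexposed) = 87/398 = 0.21859
Under exogeneity and monotonicity, PN = (p₁ − p₀) / p₁.
PN = (0.37991 − 0.21859) / 0.37991 = 0.16132 / 0.37991 ≈ 0.4246

PN ≈ 0.425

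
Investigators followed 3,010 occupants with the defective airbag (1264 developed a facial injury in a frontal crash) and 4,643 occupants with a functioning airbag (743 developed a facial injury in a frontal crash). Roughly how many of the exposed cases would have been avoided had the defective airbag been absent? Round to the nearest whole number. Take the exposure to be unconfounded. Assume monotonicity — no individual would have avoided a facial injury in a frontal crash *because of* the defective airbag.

about 782 cases

p₁ = P(outcome | exposed) = 1264/3010 = 0.41993
p₀ = P(outcome | unexposed) = 743/4643 = 0.16003
PN = (p₁ − p₀)/p₁ = (0.41993 − 0.16003) / 0.41993 ≈ 0.61893.
Attributable cases ≈ PN × (exposed cases) = 0.61893 × 1264 ≈ 782.32.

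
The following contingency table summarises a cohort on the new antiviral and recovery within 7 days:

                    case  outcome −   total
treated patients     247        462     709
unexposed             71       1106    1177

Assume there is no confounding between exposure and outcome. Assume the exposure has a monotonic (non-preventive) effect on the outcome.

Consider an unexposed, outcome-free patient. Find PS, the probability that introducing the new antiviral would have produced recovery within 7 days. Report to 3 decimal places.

p₁ = P(outcome | exposed) = 247/709 = 0.34838
p₀ = P(outcome | unexposed) = 71/1177 = 0.060323
Under exogeneity and monotonicity, PS = (p₁ − p₀)/(1 − p₀).
PS = (0.34838 − 0.060323) / 0.93968 ≈ 0.3065

PS ≈ 0.307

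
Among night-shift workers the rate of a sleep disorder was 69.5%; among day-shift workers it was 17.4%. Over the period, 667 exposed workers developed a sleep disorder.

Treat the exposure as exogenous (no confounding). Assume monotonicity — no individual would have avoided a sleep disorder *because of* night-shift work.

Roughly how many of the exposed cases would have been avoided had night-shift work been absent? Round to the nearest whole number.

p₁ = 0.695, p₀ = 0.174.
PN = (p₁ − p₀)/p₁ = (0.695 − 0.174) / 0.695 ≈ 0.74964.
Attributable cases ≈ PN × (exposed cases) = 0.74964 × 667 ≈ 500.01.

about 500 cases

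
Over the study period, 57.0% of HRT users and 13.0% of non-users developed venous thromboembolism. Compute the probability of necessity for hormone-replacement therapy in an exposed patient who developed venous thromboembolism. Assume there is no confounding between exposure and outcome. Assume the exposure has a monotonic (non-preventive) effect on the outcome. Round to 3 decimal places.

PN ≈ 0.772

p₁ = 0.57, p₀ = 0.13.
Under exogeneity and monotonicity, PN = (p₁ − p₀) / p₁.
PN = (0.57 − 0.13) / 0.57 = 0.44 / 0.57 ≈ 0.7719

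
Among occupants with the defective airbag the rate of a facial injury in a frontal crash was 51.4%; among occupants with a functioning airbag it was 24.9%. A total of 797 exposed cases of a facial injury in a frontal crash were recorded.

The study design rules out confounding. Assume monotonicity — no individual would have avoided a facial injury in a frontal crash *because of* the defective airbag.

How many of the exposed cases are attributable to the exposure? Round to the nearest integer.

p₁ = 0.514, p₀ = 0.249.
PN = (p₁ − p₀)/p₁ = (0.514 − 0.249) / 0.514 ≈ 0.51556.
Attributable cases ≈ PN × (exposed cases) = 0.51556 × 797 ≈ 410.90.

about 411 cases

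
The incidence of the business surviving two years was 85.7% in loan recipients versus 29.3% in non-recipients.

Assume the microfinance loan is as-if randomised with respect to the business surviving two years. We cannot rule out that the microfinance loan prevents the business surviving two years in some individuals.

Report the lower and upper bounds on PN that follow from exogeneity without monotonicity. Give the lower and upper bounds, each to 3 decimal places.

0.658 ≤ PN ≤ 0.825

p₁ = 0.857, p₀ = 0.293.
Under exogeneity alone the bounds on PN are max{0,(p₁−p₀)/p₁} ≤ PN ≤ min{1,(1−p₀)/p₁}.
  lower = (p₁ − p₀)/p₁ = 0.564 / 0.857 ≈ 0.6581
  upper = min{1, (1 − p₀)/p₁} = 0.707 / 0.857 ≈ 0.8250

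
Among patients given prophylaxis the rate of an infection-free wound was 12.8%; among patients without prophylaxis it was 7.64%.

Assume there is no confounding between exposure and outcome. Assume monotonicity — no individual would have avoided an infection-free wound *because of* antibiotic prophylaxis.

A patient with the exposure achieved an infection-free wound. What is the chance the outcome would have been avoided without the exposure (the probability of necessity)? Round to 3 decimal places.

PN ≈ 0.403

p₁ = 0.128, p₀ = 0.0764.
Under exogeneity and monotonicity, PN = (p₁ − p₀) / p₁.
PN = (0.128 − 0.0764) / 0.128 = 0.0516 / 0.128 ≈ 0.4031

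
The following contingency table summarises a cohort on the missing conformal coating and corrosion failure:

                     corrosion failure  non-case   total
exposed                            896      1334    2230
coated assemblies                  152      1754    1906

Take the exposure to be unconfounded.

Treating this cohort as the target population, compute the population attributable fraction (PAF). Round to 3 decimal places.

p₁ = P(outcome | exposed) = 896/2230 = 0.40179
p₀ = P(outcome | unexposed) = 152/1906 = 0.079748
Exposure prevalence π = 2230/4136 = 0.53917; overall risk P(Y=1) = 0.25338.
Under exogeneity, PAF = [P(Y=1) − p₀]/P(Y=1).
PAF = (0.25338 − 0.079748) / 0.25338 ≈ 0.6853

PAF ≈ 0.685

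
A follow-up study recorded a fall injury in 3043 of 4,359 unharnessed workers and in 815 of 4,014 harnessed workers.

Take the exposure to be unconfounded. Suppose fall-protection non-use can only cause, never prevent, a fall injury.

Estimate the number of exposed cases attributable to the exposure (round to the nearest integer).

about 2158 cases

p₁ = P(outcome | exposed) = 3043/4359 = 0.6981
p₀ = P(outcome | unexposed) = 815/4014 = 0.20304
PN = (p₁ − p₀)/p₁ = (0.6981 − 0.20304) / 0.6981 ≈ 0.70915.
Attributable cases ≈ PN × (exposed cases) = 0.70915 × 3043 ≈ 2157.95.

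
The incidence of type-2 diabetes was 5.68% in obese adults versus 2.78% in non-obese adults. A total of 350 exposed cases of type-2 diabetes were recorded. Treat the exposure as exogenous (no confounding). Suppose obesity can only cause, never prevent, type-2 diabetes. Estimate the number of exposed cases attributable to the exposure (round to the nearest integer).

p₁ = 0.0568, p₀ = 0.0278.
PN = (p₁ − p₀)/p₁ = (0.0568 − 0.0278) / 0.0568 ≈ 0.51056.
Attributable cases ≈ PN × (exposed cases) = 0.51056 × 350 ≈ 178.70.

about 179 cases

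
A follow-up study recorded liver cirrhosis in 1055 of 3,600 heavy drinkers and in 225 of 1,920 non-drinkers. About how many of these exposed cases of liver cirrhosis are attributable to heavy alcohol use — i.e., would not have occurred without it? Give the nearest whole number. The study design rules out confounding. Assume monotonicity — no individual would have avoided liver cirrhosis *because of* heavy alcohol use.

p₁ = P(outcome | exposed) = 1055/3600 = 0.29306
p₀ = P(outcome | unexposed) = 225/1920 = 0.11719
PN = (p₁ − p₀)/p₁ = (0.29306 − 0.11719) / 0.29306 ≈ 0.60012.
Attributable cases ≈ PN × (exposed cases) = 0.60012 × 1055 ≈ 633.12.

about 633 cases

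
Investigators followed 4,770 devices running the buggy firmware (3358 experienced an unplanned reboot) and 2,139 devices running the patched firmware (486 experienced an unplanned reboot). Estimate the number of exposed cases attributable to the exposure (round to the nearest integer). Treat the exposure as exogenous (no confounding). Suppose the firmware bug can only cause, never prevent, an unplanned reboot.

about 2274 cases

p₁ = P(outcome | exposed) = 3358/4770 = 0.70398
p₀ = P(outcome | unexposed) = 486/2139 = 0.22721
PN = (p₁ − p₀)/p₁ = (0.70398 − 0.22721) / 0.70398 ≈ 0.67725.
Attributable cases ≈ PN × (exposed cases) = 0.67725 × 3358 ≈ 2274.21.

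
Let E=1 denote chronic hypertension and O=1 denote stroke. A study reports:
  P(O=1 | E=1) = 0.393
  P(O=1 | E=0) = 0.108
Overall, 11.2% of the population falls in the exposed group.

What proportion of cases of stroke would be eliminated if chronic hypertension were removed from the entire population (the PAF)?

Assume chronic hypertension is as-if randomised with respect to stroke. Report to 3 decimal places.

Let p₁ = 0.393, p₀ = 0.108.
Overall risk P(Y=1) = π·p₁ + (1−π)·p₀ = 0.112×0.393 + 0.888×0.108 = 0.13992.
Under exogeneity, PAF = [P(Y=1) − p₀] / P(Y=1).
PAF = (0.13992 − 0.108) / 0.13992 ≈ 0.2281

PAF ≈ 0.228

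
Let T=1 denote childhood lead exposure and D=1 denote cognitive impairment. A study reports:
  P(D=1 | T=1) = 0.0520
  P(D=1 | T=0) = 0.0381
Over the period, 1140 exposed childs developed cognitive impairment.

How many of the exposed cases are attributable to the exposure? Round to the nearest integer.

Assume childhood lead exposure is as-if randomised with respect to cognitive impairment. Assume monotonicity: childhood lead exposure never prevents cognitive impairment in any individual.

Let p₁ = 0.052, p₀ = 0.0381.
PN = (p₁ − p₀)/p₁ = (0.052 − 0.0381) / 0.052 ≈ 0.26731.
Attributable cases ≈ PN × (exposed cases) = 0.26731 × 1140 ≈ 304.73.

about 305 cases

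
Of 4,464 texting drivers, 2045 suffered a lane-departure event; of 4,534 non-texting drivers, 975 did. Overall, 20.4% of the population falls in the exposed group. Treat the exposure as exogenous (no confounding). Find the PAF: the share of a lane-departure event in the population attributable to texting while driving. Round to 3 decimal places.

PAF ≈ 0.187

p₁ = P(outcome | exposed) = 2045/4464 = 0.45811
p₀ = P(outcome | unexposed) = 975/4534 = 0.21504
Overall risk P(Y=1) = π·p₁ + (1−π)·p₀ = 0.204×0.45811 + 0.796×0.21504 = 0.26463.
Under exogeneity, PAF = [P(Y=1) − p₀] / P(Y=1).
PAF = (0.26463 − 0.21504) / 0.26463 ≈ 0.1874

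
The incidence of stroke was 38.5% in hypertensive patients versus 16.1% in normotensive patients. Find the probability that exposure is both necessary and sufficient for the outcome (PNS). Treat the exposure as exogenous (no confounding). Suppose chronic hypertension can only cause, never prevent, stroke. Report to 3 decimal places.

PNS ≈ 0.224

p₁ = 0.385, p₀ = 0.161.
Under exogeneity and monotonicity, PNS = p₁ − p₀.
PNS = 0.385 − 0.161 = 0.224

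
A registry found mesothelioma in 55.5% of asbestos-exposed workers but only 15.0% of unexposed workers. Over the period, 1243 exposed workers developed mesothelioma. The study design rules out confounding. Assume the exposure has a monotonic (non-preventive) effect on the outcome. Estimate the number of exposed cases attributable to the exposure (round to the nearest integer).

about 907 cases

p₁ = 0.555, p₀ = 0.15.
PN = (p₁ − p₀)/p₁ = (0.555 − 0.15) / 0.555 ≈ 0.72973.
Attributable cases ≈ PN × (exposed cases) = 0.72973 × 1243 ≈ 907.05.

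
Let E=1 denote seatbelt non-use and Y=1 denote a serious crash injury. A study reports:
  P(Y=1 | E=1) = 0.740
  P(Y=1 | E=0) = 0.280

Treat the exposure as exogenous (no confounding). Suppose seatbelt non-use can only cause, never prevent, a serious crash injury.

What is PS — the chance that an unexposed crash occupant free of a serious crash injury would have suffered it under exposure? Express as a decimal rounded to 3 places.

PS ≈ 0.639

Let p₁ = 0.74, p₀ = 0.28.
Under exogeneity and monotonicity, PS = (p₁ − p₀) / (1 − p₀).
PS = (0.74 − 0.28) / (1 − 0.28) = 0.46 / 0.72 ≈ 0.6389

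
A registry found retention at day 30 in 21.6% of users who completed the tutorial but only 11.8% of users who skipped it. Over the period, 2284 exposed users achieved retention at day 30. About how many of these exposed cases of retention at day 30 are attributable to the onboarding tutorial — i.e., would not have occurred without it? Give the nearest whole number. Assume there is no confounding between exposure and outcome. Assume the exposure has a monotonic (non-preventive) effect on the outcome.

p₁ = 0.216, p₀ = 0.118.
PN = (p₁ − p₀)/p₁ = (0.216 − 0.118) / 0.216 ≈ 0.45370.
Attributable cases ≈ PN × (exposed cases) = 0.45370 × 2284 ≈ 1036.26.

about 1036 cases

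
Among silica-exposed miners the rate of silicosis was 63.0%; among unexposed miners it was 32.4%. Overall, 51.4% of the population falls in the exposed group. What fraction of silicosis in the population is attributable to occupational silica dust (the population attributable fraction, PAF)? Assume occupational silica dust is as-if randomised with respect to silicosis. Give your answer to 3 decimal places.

p₁ = 0.63, p₀ = 0.324.
Overall risk P(Y=1) = π·p₁ + (1−π)·p₀ = 0.514×0.63 + 0.486×0.324 = 0.48128.
Under exogeneity, PAF = [P(Y=1) − p₀] / P(Y=1).
PAF = (0.48128 − 0.324) / 0.48128 ≈ 0.3268

PAF ≈ 0.327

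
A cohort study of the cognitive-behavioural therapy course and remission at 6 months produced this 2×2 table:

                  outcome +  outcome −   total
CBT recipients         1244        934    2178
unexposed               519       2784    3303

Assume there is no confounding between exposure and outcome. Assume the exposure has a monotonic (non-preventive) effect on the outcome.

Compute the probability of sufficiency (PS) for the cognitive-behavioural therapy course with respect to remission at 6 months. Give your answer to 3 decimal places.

PS ≈ 0.491

p₁ = P(outcome | exposed) = 1244/2178 = 0.57117
p₀ = P(outcome | unexposed) = 519/3303 = 0.15713
Under exogeneity and monotonicity, PS = (p₁ − p₀)/(1 − p₀).
PS = (0.57117 − 0.15713) / 0.84287 ≈ 0.4912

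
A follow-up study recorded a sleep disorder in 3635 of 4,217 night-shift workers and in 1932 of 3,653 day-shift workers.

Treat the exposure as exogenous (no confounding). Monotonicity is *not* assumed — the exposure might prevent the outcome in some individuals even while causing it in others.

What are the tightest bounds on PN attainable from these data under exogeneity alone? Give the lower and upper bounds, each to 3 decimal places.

0.386 ≤ PN ≤ 0.547

p₁ = P(outcome | exposed) = 3635/4217 = 0.86199
p₀ = P(outcome | unexposed) = 1932/3653 = 0.52888
Under exogeneity alone the bounds on PN are max{0,(p₁−p₀)/p₁} ≤ PN ≤ min{1,(1−p₀)/p₁}.
  lower = (p₁ − p₀)/p₁ = 0.33311 / 0.86199 ≈ 0.3864
  upper = min{1, (1 − p₀)/p₁} = 0.47112 / 0.86199 ≈ 0.5466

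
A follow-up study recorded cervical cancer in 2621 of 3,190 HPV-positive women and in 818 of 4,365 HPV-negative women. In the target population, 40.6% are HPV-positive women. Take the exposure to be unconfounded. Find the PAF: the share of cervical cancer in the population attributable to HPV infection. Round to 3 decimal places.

PAF ≈ 0.579

p₁ = P(outcome | exposed) = 2621/3190 = 0.82163
p₀ = P(outcome | unexposed) = 818/4365 = 0.1874
Overall risk P(Y=1) = π·p₁ + (1−π)·p₀ = 0.406×0.82163 + 0.594×0.1874 = 0.4449.
Under exogeneity, PAF = [P(Y=1) − p₀] / P(Y=1).
PAF = (0.4449 − 0.1874) / 0.4449 ≈ 0.5788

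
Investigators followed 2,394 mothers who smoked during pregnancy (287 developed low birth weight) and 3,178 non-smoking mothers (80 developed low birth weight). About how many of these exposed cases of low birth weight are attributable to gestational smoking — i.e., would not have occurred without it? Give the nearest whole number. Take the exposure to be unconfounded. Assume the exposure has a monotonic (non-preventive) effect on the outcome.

about 227 cases

p₁ = P(outcome | exposed) = 287/2394 = 0.11988
p₀ = P(outcome | unexposed) = 80/3178 = 0.025173
PN = (p₁ − p₀)/p₁ = (0.11988 − 0.025173) / 0.11988 ≈ 0.79002.
Attributable cases ≈ PN × (exposed cases) = 0.79002 × 287 ≈ 226.74.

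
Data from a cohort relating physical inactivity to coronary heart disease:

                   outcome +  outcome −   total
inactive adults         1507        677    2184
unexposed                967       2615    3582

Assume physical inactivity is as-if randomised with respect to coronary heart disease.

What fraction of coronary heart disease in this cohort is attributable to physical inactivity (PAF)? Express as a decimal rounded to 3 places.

PAF ≈ 0.371

p₁ = P(outcome | exposed) = 1507/2184 = 0.69002
p₀ = P(outcome | unexposed) = 967/3582 = 0.26996
Exposure prevalence π = 2184/5766 = 0.37877; overall risk P(Y=1) = 0.42907.
Under exogeneity, PAF = [P(Y=1) − p₀]/P(Y=1).
PAF = (0.42907 − 0.26996) / 0.42907 ≈ 0.3708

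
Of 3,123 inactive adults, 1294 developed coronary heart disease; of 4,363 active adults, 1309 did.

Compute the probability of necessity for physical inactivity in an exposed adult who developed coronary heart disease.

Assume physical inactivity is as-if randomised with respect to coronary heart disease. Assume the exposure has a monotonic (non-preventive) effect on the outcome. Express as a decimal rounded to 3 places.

p₁ = P(outcome | exposed) = 1294/3123 = 0.41435
p₀ = P(outcome | unexposed) = 1309/4363 = 0.30002
Under exogeneity and monotonicity, PN = (p₁ − p₀) / p₁.
PN = (0.41435 − 0.30002) / 0.41435 = 0.11432 / 0.41435 ≈ 0.2759

PN ≈ 0.276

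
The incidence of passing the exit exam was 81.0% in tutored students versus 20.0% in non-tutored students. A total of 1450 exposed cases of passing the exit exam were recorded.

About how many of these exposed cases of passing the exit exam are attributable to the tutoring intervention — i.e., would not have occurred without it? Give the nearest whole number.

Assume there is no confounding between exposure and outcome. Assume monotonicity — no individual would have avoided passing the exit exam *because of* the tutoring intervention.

about 1092 cases

p₁ = 0.81, p₀ = 0.2.
PN = (p₁ − p₀)/p₁ = (0.81 − 0.2) / 0.81 ≈ 0.75309.
Attributable cases ≈ PN × (exposed cases) = 0.75309 × 1450 ≈ 1091.98.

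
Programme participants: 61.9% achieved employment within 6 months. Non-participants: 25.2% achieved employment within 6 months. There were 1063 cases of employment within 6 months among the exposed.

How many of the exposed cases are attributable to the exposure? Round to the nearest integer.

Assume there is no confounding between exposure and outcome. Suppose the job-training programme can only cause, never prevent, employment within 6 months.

p₁ = 0.619, p₀ = 0.252.
PN = (p₁ − p₀)/p₁ = (0.619 − 0.252) / 0.619 ≈ 0.59289.
Attributable cases ≈ PN × (exposed cases) = 0.59289 × 1063 ≈ 630.24.

about 630 cases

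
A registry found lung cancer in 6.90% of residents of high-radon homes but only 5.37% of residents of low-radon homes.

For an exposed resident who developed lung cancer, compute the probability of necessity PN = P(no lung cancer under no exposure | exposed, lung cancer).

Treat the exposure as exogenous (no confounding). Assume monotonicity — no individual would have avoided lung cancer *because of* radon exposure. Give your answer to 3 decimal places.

p₁ = 0.069, p₀ = 0.0537.
Under exogeneity and monotonicity, PN = (p₁ − p₀) / p₁.
PN = (0.069 − 0.0537) / 0.069 = 0.0153 / 0.069 ≈ 0.2217

PN ≈ 0.222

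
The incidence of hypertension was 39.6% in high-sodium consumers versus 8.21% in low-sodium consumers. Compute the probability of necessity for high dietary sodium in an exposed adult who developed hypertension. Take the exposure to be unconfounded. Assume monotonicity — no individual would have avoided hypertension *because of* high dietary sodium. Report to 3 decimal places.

PN ≈ 0.793

p₁ = 0.396, p₀ = 0.0821.
Under exogeneity and monotonicity, PN = (p₁ − p₀) / p₁.
PN = (0.396 − 0.0821) / 0.396 = 0.3139 / 0.396 ≈ 0.7927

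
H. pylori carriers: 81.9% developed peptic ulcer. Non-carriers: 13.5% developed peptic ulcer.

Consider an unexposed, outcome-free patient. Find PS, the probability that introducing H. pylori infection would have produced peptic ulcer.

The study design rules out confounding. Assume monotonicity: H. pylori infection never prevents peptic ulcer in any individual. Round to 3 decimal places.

PS ≈ 0.791

p₁ = 0.819, p₀ = 0.135.
Under exogeneity and monotonicity, PS = (p₁ − p₀) / (1 − p₀).
PS = (0.819 − 0.135) / (1 − 0.135) = 0.684 / 0.865 ≈ 0.7908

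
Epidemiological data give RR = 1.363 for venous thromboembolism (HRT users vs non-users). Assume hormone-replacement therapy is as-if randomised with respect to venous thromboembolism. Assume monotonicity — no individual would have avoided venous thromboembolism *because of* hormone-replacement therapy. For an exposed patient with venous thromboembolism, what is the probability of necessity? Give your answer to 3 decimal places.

Under exogeneity and monotonicity, PN = (RR − 1) / RR = 1 − 1/RR.
PN = (1.363 − 1) / 1.363 = 0.363 / 1.363 ≈ 0.2663

PN ≈ 0.266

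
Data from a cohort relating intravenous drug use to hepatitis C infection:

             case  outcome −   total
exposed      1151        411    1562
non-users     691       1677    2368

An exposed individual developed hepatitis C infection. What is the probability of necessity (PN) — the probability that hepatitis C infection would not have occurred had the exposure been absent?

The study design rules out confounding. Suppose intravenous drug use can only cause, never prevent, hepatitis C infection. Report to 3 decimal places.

PN ≈ 0.604

p₁ = P(outcome | exposed) = 1151/1562 = 0.73688
p₀ = P(outcome | unexposed) = 691/2368 = 0.29181
Under exogeneity and monotonicity, PN = (p₁ − p₀)/p₁.
PN = (0.73688 − 0.29181) / 0.73688 ≈ 0.6040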